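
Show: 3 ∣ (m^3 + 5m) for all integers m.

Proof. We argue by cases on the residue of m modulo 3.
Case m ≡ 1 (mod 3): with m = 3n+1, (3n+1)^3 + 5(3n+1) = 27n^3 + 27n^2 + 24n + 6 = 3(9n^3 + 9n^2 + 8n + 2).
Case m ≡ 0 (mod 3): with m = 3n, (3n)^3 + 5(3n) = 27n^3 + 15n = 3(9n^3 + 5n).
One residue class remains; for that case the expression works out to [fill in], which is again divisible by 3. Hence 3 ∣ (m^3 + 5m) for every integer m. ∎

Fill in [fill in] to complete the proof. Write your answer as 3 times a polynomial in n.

The residues treated are {1, 0}, so the missing case is m ≡ 2 (mod 3); write m = 3n+2.
Then (3n+2)^3 + 5(3n+2) = 27n^3 + 54n^2 + 51n + 18 = 3(9n^3 + 18n^2 + 17n + 6).

3(9n^3 + 18n^2 + 17n + 6)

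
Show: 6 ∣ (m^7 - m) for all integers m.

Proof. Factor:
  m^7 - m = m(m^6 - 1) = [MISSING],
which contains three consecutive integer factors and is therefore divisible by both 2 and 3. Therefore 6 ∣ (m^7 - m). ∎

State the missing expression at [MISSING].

(m - 1)m(m + 1)(m^4 + m^2 + 1)

m^6 - 1 = (m^2 - 1)(m^4 + m^2 + 1), and m^2 - 1 = (m-1)(m+1).
So m(m^6 - 1) = (m - 1)m(m + 1)(m^4 + m^2 + 1).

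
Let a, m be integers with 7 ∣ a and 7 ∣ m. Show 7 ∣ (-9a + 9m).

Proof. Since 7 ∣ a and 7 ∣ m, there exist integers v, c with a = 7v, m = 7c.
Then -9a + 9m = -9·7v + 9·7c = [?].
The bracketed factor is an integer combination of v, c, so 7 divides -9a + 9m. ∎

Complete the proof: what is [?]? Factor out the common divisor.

7(9c - 9v)

Each term has a factor of 7: -9·7v + 9·7c = 7·(9c - 9v).
Since 9c - 9v is an integer, 7 ∣ (-9a + 9m).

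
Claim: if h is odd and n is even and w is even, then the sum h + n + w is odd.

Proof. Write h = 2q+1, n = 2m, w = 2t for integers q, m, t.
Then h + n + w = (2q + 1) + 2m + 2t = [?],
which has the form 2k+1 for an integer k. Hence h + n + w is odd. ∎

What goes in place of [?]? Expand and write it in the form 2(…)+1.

Expanding: (2q + 1) + 2m + 2t = 2m + 2q + 2t + 1.
Every term except the constant is even, so this is 2(m + q + t) + 1,
and m + q + t ∈ ℤ gives the required form.

2(m + q + t) + 1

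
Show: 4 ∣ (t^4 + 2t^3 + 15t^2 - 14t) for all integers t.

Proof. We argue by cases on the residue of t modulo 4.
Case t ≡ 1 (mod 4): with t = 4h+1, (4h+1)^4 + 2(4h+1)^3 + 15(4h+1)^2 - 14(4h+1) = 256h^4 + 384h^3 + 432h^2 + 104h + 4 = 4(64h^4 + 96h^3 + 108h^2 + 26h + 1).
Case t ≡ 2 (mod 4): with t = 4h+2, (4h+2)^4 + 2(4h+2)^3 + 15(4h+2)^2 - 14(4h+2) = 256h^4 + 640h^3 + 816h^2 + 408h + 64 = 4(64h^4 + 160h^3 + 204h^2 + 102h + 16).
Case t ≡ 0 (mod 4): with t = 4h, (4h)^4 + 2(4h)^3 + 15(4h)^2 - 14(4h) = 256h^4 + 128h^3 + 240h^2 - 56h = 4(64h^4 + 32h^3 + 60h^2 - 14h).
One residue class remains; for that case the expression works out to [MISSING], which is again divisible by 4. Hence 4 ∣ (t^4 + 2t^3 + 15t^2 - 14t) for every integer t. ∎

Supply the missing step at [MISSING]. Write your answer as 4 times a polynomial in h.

4(64h^4 + 224h^3 + 348h^2 + 238h + 57)

Only t ≡ 3 (mod 4) is unaccounted for. Put t = 4h+3:
(4h+3)^4 + 2(4h+3)^3 + 15(4h+3)^2 - 14(4h+3) expands to 256h^4 + 896h^3 + 1392h^2 + 952h + 228,
and factoring out 4 leaves 4(64h^4 + 224h^3 + 348h^2 + 238h + 57).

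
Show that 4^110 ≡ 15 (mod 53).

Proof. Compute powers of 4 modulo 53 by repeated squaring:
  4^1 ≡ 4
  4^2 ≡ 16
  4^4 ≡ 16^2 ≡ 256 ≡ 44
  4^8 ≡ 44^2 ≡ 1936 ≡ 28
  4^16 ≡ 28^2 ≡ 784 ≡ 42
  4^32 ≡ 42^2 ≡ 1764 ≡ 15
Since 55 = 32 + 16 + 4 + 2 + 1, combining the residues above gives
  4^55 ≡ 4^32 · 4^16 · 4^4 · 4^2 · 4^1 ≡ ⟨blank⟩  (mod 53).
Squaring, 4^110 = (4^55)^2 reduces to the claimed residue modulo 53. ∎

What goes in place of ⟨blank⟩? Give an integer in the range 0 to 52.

4^32 · 4^16 · 4^4 · 4^2 · 4^1 ≡ 15 · 42 · 44 · 16 · 4 = 1774080.
1774080 mod 53 = 11, so 4^55 ≡ 11 (mod 53).

11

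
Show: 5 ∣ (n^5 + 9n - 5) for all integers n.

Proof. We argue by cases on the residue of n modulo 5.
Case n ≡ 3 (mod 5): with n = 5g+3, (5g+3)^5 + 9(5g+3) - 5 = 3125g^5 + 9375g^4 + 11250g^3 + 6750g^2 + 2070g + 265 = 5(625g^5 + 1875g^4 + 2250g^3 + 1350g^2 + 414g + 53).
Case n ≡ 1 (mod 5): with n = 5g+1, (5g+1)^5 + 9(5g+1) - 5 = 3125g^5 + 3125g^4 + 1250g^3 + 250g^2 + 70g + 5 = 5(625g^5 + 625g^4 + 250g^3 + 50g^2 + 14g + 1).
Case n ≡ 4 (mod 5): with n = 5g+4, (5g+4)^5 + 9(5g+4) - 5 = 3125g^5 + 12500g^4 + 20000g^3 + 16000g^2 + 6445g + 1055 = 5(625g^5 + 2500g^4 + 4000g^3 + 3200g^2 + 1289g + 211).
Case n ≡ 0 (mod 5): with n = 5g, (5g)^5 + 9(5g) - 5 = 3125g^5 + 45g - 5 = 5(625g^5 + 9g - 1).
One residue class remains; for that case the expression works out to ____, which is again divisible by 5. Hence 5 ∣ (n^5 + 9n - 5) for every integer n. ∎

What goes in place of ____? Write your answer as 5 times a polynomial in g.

5(625g^5 + 1250g^4 + 1000g^3 + 400g^2 + 89g + 9)

Only n ≡ 2 (mod 5) is unaccounted for. Put n = 5g+2:
(5g+2)^5 + 9(5g+2) - 5 expands to 3125g^5 + 6250g^4 + 5000g^3 + 2000g^2 + 445g + 45,
and factoring out 5 leaves 5(625g^5 + 1250g^4 + 1000g^3 + 400g^2 + 89g + 9).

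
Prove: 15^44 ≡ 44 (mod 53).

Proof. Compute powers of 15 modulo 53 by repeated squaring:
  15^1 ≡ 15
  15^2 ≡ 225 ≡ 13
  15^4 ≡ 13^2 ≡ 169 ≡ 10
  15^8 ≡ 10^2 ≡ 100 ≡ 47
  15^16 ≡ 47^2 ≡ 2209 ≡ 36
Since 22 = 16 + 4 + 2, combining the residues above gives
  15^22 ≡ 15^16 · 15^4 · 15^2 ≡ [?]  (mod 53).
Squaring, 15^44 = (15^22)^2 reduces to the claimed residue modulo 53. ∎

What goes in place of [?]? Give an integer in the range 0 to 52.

Multiply the listed residues: 36 · 10 · 13 = 360 → 4680.
Reducing modulo 53: 4680 = 88·53 + 16, so 15^22 ≡ 16.

16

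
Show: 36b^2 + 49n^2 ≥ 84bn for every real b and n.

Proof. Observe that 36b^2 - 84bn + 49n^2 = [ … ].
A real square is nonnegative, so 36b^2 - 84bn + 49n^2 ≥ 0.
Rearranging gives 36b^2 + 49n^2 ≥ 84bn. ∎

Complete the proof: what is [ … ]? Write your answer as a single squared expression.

(6b - 7n)^2

36b^2 - 84bn + 49n^2 is a perfect-square trinomial: the outer terms are (6b)^2 and (7n)^2, and the cross term is -2·6b·7n.
So 36b^2 - 84bn + 49n^2 = (6b - 7n)^2 ≥ 0.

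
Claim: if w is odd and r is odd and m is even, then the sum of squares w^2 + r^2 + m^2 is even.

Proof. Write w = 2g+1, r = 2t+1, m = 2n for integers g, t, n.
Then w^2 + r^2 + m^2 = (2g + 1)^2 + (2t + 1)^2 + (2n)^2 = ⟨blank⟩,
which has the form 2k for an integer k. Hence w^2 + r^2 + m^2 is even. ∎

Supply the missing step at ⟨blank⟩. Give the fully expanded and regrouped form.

Expanding: (2g + 1)^2 + (2t + 1)^2 + (2n)^2 = 4g^2 + 4g + 4n^2 + 4t^2 + 4t + 2.
Every term is even; pulling out the factor of 2 gives 2(2g^2 + 2g + 2n^2 + 2t^2 + 2t + 1).

2(2g^2 + 2g + 2n^2 + 2t^2 + 2t + 1)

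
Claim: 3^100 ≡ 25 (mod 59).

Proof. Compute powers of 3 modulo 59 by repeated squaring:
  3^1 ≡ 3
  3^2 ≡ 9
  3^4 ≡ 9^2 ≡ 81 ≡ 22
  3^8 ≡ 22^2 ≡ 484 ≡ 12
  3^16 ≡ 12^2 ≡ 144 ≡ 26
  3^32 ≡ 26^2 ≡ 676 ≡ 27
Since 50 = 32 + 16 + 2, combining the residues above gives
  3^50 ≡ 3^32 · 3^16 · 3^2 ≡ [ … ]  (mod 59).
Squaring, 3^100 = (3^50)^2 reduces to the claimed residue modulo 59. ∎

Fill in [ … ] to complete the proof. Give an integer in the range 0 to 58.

5

3^32 · 3^16 · 3^2 ≡ 27 · 26 · 9 = 6318.
6318 mod 59 = 5, so 3^50 ≡ 5 (mod 59).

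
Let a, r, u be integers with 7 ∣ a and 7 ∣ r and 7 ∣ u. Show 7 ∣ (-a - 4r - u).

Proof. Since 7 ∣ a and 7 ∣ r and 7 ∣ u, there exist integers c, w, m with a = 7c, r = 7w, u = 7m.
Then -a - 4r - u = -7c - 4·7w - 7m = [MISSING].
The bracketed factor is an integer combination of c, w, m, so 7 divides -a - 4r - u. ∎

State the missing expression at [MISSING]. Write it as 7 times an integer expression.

Pull the common 7 out of every term: -7c - 4·7w - 7m = 7(-c - m - 4w).
-c - m - 4w is an integer, which exhibits the divisibility.

7(-c - m - 4w)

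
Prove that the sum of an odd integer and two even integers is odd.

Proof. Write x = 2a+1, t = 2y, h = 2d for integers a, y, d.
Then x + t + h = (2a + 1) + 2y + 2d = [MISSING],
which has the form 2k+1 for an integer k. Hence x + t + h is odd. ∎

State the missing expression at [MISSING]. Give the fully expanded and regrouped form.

Expanding: (2a + 1) + 2y + 2d = 2a + 2d + 2y + 1.
Every term except the constant is even, so this is 2(a + d + y) + 1,
and a + d + y ∈ ℤ gives the required form.

2(a + d + y) + 1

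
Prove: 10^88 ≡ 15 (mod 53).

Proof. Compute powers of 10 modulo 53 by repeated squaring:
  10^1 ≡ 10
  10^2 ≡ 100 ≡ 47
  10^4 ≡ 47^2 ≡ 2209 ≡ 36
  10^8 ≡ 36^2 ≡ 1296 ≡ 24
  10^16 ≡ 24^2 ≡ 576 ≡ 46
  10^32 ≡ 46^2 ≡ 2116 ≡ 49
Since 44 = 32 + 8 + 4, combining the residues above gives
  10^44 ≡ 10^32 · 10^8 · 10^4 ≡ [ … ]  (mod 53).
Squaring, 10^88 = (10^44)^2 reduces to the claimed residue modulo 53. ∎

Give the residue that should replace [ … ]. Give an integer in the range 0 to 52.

Multiply the listed residues: 49 · 24 · 36 = 1176 → 42336.
Reducing modulo 53: 42336 = 798·53 + 42, so 10^44 ≡ 42.

42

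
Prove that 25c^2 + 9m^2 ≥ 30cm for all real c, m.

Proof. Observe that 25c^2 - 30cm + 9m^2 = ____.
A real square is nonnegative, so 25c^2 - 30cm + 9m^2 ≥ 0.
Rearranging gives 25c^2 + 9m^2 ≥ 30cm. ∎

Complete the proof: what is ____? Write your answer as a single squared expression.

25c^2 - 30cm + 9m^2 is a perfect-square trinomial: the outer terms are (5c)^2 and (3m)^2, and the cross term is -2·5c·3m.
So 25c^2 - 30cm + 9m^2 = (5c - 3m)^2 ≥ 0.

(5c - 3m)^2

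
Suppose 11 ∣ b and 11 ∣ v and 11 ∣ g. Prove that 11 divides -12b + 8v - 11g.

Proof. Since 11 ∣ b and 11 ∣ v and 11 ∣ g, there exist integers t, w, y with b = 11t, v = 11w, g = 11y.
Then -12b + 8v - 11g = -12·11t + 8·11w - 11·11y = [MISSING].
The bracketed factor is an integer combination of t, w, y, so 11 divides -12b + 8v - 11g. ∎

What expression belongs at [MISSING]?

11(-12t + 8w - 11y)

Each term has a factor of 11: -12·11t + 8·11w - 11·11y = 11·(-12t + 8w - 11y).
Since -12t + 8w - 11y is an integer, 11 ∣ (-12b + 8v - 11g).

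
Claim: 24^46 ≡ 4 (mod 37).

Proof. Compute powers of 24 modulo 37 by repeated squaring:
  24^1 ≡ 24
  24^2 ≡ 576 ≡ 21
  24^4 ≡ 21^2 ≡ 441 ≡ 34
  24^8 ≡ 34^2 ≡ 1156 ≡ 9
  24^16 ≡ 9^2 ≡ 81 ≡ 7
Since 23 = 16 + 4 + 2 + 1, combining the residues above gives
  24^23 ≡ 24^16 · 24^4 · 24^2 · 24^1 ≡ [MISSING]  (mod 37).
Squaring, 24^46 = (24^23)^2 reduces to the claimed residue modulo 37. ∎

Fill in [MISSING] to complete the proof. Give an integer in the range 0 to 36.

Multiply the listed residues: 7 · 34 · 21 · 24 = 238 → 4998 → 119952.
Reducing modulo 37: 119952 = 3241·37 + 35, so 24^23 ≡ 35.

35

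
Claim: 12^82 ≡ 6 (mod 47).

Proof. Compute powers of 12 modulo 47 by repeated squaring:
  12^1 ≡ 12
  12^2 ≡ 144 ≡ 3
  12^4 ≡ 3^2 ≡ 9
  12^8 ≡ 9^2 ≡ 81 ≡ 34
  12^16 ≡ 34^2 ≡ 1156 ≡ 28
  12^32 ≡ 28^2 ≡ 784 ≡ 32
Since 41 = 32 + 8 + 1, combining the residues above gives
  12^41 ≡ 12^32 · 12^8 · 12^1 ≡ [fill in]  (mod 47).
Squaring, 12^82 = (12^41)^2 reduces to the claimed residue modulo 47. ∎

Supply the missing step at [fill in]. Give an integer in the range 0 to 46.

12^32 · 12^8 · 12^1 ≡ 32 · 34 · 12 = 13056.
13056 mod 47 = 37, so 12^41 ≡ 37 (mod 47).

37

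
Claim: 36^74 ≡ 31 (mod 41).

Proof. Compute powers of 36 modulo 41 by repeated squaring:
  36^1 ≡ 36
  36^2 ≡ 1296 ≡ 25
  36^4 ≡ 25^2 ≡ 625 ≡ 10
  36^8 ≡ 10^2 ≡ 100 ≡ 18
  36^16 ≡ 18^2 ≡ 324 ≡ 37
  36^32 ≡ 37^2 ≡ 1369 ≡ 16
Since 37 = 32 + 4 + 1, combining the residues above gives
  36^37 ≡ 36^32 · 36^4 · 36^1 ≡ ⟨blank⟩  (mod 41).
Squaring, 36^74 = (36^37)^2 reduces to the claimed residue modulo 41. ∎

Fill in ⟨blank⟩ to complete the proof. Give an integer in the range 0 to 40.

20

36^32 · 36^4 · 36^1 ≡ 16 · 10 · 36 = 5760.
5760 mod 41 = 20, so 36^37 ≡ 20 (mod 41).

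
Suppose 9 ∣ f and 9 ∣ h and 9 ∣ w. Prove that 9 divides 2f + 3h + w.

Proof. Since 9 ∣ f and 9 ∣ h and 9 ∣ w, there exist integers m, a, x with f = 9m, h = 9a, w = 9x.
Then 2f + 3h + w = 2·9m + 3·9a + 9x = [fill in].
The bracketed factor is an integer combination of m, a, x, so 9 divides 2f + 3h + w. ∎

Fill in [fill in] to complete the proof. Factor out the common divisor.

9(3a + 2m + x)

Each term has a factor of 9: 2·9m + 3·9a + 9x = 9·(3a + 2m + x).
Since 3a + 2m + x is an integer, 9 ∣ (2f + 3h + w).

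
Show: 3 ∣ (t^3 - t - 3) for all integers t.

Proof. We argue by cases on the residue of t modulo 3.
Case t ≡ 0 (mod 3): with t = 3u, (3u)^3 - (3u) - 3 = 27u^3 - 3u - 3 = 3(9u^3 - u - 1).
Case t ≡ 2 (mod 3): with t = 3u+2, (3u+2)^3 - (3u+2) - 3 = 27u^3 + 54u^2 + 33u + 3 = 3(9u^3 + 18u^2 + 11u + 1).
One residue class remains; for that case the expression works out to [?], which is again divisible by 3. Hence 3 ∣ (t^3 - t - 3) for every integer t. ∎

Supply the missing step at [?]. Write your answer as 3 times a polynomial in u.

3(9u^3 + 9u^2 + 2u - 1)

Only t ≡ 1 (mod 3) is unaccounted for. Put t = 3u+1:
(3u+1)^3 - (3u+1) - 3 expands to 27u^3 + 27u^2 + 6u - 3,
and factoring out 3 leaves 3(9u^3 + 9u^2 + 2u - 1).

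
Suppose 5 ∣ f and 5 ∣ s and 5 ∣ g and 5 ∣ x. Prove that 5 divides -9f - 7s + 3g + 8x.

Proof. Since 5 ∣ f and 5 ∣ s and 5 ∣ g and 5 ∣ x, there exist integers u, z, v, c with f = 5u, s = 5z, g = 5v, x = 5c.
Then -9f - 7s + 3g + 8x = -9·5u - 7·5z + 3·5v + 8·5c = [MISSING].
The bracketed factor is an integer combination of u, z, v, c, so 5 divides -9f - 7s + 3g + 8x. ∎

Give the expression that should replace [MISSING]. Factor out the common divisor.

Pull the common 5 out of every term: -9·5u - 7·5z + 3·5v + 8·5c = 5(8c - 9u + 3v - 7z).
8c - 9u + 3v - 7z is an integer, which exhibits the divisibility.

5(8c - 9u + 3v - 7z)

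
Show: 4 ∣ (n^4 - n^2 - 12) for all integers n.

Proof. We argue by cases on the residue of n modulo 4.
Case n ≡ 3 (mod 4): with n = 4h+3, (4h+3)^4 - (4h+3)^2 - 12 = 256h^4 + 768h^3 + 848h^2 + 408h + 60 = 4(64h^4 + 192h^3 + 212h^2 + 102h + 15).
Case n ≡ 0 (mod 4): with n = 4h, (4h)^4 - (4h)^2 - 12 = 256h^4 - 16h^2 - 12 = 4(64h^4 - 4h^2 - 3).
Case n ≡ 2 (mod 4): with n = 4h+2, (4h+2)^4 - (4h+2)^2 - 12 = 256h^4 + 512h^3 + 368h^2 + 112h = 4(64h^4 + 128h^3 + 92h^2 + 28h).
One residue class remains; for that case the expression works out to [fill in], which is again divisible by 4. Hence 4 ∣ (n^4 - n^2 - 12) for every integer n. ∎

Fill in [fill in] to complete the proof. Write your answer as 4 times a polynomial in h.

4(64h^4 + 64h^3 + 20h^2 + 2h - 3)

The residues treated are {3, 0, 2}, so the missing case is n ≡ 1 (mod 4); write n = 4h+1.
Then (4h+1)^4 - (4h+1)^2 - 12 = 256h^4 + 256h^3 + 80h^2 + 8h - 12 = 4(64h^4 + 64h^3 + 20h^2 + 2h - 3).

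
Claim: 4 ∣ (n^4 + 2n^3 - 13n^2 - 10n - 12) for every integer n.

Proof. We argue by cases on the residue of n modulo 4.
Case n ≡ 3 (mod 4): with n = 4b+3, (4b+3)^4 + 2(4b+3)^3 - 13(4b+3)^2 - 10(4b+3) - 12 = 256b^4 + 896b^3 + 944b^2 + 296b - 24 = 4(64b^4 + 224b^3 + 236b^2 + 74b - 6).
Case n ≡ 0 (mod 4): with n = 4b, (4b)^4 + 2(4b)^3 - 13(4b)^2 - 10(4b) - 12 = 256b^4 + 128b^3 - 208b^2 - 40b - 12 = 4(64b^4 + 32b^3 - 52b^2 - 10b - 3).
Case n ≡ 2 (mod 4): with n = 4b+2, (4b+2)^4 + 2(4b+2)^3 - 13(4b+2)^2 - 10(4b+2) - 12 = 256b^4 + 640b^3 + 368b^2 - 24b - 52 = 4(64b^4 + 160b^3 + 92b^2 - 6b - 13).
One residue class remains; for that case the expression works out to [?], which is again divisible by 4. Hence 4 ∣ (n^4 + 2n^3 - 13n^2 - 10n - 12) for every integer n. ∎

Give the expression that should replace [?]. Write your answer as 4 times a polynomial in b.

4(64b^4 + 96b^3 - 4b^2 - 26b - 8)

Only n ≡ 1 (mod 4) is unaccounted for. Put n = 4b+1:
(4b+1)^4 + 2(4b+1)^3 - 13(4b+1)^2 - 10(4b+1) - 12 expands to 256b^4 + 384b^3 - 16b^2 - 104b - 32,
and factoring out 4 leaves 4(64b^4 + 96b^3 - 4b^2 - 26b - 8).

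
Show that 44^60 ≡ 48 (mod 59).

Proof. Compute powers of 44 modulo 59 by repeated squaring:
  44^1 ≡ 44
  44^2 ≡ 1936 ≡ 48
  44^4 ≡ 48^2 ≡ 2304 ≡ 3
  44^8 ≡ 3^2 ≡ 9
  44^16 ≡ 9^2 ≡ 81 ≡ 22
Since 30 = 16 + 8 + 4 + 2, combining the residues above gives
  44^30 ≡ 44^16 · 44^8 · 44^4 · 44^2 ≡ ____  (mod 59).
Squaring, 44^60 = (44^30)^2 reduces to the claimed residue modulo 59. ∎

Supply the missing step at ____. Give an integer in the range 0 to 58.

Multiply the listed residues: 22 · 9 · 3 · 48 = 198 → 594 → 28512.
Reducing modulo 59: 28512 = 483·59 + 15, so 44^30 ≡ 15.

15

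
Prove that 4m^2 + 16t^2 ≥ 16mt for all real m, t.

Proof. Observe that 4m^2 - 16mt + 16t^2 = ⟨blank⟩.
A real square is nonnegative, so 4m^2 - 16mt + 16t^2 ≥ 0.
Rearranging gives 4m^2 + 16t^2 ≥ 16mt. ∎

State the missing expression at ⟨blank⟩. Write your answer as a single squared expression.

(2m - 4t)^2

4m^2 - 16mt + 16t^2 is a perfect-square trinomial: the outer terms are (2m)^2 and (4t)^2, and the cross term is -2·2m·4t.
So 4m^2 - 16mt + 16t^2 = (2m - 4t)^2 ≥ 0.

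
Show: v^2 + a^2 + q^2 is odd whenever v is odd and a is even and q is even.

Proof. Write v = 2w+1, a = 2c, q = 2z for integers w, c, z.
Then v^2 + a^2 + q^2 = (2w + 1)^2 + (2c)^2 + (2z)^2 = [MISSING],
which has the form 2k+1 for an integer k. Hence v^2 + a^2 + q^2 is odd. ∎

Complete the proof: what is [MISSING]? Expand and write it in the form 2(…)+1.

2(2c^2 + 2w^2 + 2w + 2z^2) + 1

(2w + 1)^2 + (2c)^2 + (2z)^2 = 4c^2 + 4w^2 + 4w + 4z^2 + 1
= 2(2c^2 + 2w^2 + 2w + 2z^2) + 1.
Since 2c^2 + 2w^2 + 2w + 2z^2 is an integer, the sum of squares is of the form 2k+1 for an integer k.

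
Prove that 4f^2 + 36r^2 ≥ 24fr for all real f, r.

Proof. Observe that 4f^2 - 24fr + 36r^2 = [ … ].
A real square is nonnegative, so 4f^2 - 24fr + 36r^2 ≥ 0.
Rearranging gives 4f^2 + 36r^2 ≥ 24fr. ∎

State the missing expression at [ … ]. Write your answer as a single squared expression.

(2f - 6r)^2

4f^2 - 24fr + 36r^2 is a perfect-square trinomial: the outer terms are (2f)^2 and (6r)^2, and the cross term is -2·2f·6r.
So 4f^2 - 24fr + 36r^2 = (2f - 6r)^2 ≥ 0.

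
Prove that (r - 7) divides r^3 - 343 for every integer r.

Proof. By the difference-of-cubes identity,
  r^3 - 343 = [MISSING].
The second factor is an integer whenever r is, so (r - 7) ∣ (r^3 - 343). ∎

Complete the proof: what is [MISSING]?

(r - 7)(r^2 + 7r + 49)

a^3 - b^3 = (a - b)(a^2 + ab + b^2). With a = r, b = 7:
r^3 - 343 = (r - 7)(r^2 + 7r + 49).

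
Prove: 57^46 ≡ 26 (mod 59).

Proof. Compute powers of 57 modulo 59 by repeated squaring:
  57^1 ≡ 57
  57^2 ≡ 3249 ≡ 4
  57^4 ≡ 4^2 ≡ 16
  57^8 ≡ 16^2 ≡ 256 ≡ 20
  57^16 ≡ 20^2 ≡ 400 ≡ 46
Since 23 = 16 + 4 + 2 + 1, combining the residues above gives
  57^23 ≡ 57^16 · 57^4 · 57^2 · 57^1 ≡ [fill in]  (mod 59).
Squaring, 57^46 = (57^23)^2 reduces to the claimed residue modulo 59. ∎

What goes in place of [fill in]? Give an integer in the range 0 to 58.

12

57^16 · 57^4 · 57^2 · 57^1 ≡ 46 · 16 · 4 · 57 = 167808.
167808 mod 59 = 12, so 57^23 ≡ 12 (mod 59).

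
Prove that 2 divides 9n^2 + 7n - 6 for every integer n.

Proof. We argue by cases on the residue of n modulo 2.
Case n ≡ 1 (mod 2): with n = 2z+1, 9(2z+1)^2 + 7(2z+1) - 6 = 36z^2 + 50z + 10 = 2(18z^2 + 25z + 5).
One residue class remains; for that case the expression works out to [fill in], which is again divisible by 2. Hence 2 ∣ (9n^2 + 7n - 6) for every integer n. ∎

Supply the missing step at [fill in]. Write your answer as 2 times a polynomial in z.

2(18z^2 + 7z - 3)

The residues treated are {1}, so the missing case is n ≡ 0 (mod 2); write n = 2z.
Then 9(2z)^2 + 7(2z) - 6 = 36z^2 + 14z - 6 = 2(18z^2 + 7z - 3).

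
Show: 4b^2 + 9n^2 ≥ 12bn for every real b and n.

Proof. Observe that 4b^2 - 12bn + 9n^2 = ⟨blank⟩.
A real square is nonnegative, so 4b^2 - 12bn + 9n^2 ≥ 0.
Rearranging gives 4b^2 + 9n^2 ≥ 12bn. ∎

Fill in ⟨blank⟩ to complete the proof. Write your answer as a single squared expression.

4b^2 - 12bn + 9n^2 is a perfect-square trinomial: the outer terms are (2b)^2 and (3n)^2, and the cross term is -2·2b·3n.
So 4b^2 - 12bn + 9n^2 = (2b - 3n)^2 ≥ 0.

(2b - 3n)^2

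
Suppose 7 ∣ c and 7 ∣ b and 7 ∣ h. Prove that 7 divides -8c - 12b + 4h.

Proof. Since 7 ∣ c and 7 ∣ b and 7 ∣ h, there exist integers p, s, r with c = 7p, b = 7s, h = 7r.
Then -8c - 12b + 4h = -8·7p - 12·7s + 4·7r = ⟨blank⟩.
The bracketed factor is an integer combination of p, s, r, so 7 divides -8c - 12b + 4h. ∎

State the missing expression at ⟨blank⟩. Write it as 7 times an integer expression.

Pull the common 7 out of every term: -8·7p - 12·7s + 4·7r = 7(-8p + 4r - 12s).
-8p + 4r - 12s is an integer, which exhibits the divisibility.

7(-8p + 4r - 12s)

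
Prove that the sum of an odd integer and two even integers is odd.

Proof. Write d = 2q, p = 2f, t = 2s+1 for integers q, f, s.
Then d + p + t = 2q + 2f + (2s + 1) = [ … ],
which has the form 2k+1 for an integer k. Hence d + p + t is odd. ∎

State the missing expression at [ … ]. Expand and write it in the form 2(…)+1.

2q + 2f + (2s + 1) = 2f + 2q + 2s + 1
= 2(f + q + s) + 1.
Since f + q + s is an integer, the sum is of the form 2k+1 for an integer k.

2(f + q + s) + 1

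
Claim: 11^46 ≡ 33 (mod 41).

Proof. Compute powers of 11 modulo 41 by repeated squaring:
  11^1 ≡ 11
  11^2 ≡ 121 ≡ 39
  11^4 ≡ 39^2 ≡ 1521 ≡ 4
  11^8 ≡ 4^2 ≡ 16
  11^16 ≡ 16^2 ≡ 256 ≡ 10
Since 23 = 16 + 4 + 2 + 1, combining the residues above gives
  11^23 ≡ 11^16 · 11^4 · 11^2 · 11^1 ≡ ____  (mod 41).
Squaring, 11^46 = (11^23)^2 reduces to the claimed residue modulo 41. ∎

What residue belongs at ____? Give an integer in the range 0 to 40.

22

11^16 · 11^4 · 11^2 · 11^1 ≡ 10 · 4 · 39 · 11 = 17160.
17160 mod 41 = 22, so 11^23 ≡ 22 (mod 41).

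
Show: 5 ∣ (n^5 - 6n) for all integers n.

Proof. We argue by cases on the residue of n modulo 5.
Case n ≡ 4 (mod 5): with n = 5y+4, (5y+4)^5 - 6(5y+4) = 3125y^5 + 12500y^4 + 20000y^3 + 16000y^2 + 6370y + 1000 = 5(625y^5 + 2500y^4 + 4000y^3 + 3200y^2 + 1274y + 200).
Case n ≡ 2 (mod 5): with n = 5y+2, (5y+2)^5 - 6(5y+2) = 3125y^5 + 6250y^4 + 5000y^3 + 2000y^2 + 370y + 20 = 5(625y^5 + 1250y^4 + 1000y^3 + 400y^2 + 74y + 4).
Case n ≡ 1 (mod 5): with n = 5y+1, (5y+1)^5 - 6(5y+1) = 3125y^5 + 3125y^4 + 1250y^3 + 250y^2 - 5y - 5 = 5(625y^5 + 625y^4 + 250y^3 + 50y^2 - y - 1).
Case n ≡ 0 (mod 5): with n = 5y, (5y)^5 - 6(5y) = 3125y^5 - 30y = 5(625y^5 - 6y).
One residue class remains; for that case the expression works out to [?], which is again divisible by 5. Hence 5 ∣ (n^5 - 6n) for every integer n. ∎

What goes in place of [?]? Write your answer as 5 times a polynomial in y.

Only n ≡ 3 (mod 5) is unaccounted for. Put n = 5y+3:
(5y+3)^5 - 6(5y+3) expands to 3125y^5 + 9375y^4 + 11250y^3 + 6750y^2 + 1995y + 225,
and factoring out 5 leaves 5(625y^5 + 1875y^4 + 2250y^3 + 1350y^2 + 399y + 45).

5(625y^5 + 1875y^4 + 2250y^3 + 1350y^2 + 399y + 45)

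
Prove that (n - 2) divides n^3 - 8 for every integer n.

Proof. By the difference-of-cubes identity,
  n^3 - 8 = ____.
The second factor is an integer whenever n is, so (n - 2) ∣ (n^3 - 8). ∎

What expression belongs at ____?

(n - 2)(n^2 + 2n + 4)

Polynomial division of n^3 - 8 by n - 2 leaves remainder 0 and quotient n^2 + 2n + 4.
Hence n^3 - 8 = (n - 2)(n^2 + 2n + 4).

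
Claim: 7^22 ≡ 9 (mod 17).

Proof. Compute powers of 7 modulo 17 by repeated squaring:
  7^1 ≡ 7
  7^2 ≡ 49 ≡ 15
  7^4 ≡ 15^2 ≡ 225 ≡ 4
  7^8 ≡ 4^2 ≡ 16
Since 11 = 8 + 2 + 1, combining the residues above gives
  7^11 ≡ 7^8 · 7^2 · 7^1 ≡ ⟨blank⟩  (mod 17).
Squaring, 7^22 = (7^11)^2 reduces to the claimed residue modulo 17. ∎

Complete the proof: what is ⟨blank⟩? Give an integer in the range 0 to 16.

14

Multiply the listed residues: 16 · 15 · 7 = 240 → 1680.
Reducing modulo 17: 1680 = 98·17 + 14, so 7^11 ≡ 14.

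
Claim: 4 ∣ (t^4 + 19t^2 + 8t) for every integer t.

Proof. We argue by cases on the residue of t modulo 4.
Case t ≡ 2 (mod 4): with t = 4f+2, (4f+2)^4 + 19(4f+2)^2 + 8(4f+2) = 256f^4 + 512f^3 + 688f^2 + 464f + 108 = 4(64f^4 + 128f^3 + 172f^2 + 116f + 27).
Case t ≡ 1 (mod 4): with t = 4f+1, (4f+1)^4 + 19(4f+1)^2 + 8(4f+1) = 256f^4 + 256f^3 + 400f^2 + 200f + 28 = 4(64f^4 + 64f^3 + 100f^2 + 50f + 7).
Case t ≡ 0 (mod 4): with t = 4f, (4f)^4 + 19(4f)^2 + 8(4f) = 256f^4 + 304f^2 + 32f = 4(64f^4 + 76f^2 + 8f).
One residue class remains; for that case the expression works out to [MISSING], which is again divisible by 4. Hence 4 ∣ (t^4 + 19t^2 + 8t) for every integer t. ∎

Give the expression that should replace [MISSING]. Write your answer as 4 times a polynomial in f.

4(64f^4 + 192f^3 + 292f^2 + 230f + 69)

The residues treated are {2, 1, 0}, so the missing case is t ≡ 3 (mod 4); write t = 4f+3.
Then (4f+3)^4 + 19(4f+3)^2 + 8(4f+3) = 256f^4 + 768f^3 + 1168f^2 + 920f + 276 = 4(64f^4 + 192f^3 + 292f^2 + 230f + 69).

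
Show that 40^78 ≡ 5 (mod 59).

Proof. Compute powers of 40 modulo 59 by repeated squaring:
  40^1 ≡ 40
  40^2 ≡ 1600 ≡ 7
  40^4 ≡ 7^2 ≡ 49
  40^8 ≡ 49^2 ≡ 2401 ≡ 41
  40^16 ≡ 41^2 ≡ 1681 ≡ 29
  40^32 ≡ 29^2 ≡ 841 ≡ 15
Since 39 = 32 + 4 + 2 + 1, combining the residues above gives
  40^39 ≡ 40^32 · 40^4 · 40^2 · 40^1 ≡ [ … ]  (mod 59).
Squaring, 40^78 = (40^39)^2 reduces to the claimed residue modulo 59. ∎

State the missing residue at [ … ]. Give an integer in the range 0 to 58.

8

40^32 · 40^4 · 40^2 · 40^1 ≡ 15 · 49 · 7 · 40 = 205800.
205800 mod 59 = 8, so 40^39 ≡ 8 (mod 59).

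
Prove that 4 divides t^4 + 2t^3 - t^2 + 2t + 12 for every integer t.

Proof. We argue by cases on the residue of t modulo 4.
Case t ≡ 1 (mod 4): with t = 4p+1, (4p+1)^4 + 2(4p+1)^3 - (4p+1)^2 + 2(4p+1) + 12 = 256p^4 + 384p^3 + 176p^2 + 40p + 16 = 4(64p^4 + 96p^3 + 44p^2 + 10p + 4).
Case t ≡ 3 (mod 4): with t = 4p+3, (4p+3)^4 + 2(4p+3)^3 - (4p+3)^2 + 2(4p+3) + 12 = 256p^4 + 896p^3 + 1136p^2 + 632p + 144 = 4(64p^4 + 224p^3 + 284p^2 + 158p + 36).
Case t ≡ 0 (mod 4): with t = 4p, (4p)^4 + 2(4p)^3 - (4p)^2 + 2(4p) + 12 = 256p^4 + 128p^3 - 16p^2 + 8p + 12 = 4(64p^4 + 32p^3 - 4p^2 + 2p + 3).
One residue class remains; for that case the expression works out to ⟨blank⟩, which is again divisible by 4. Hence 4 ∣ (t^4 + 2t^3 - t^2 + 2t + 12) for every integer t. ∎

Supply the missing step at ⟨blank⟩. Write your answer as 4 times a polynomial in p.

4(64p^4 + 160p^3 + 140p^2 + 54p + 11)

Only t ≡ 2 (mod 4) is unaccounted for. Put t = 4p+2:
(4p+2)^4 + 2(4p+2)^3 - (4p+2)^2 + 2(4p+2) + 12 expands to 256p^4 + 640p^3 + 560p^2 + 216p + 44,
and factoring out 4 leaves 4(64p^4 + 160p^3 + 140p^2 + 54p + 11).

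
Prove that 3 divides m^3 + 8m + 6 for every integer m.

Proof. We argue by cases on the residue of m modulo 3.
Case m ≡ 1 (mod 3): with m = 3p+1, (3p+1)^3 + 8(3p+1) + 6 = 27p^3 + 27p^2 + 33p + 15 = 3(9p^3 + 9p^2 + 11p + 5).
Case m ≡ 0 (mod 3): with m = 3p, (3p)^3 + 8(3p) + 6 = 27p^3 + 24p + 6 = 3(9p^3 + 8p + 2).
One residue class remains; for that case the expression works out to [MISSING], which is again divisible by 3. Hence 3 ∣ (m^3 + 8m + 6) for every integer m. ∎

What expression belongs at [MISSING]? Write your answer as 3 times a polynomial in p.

The residues treated are {1, 0}, so the missing case is m ≡ 2 (mod 3); write m = 3p+2.
Then (3p+2)^3 + 8(3p+2) + 6 = 27p^3 + 54p^2 + 60p + 30 = 3(9p^3 + 18p^2 + 20p + 10).

3(9p^3 + 18p^2 + 20p + 10)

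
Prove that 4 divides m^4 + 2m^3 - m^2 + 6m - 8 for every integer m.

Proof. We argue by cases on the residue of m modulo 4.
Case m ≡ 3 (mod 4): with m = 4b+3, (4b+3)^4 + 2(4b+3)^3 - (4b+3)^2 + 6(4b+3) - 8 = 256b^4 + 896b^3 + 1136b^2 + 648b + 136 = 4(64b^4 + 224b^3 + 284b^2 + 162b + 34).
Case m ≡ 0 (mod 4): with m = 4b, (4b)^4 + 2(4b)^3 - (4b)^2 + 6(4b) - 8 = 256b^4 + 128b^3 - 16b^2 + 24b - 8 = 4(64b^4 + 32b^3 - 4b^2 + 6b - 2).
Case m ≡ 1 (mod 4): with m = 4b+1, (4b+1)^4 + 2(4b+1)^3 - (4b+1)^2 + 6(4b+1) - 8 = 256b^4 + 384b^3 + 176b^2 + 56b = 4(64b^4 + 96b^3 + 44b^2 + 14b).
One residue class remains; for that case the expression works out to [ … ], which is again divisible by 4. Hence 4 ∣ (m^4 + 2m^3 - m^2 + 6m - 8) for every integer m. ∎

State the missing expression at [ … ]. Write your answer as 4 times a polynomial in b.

The residues treated are {3, 0, 1}, so the missing case is m ≡ 2 (mod 4); write m = 4b+2.
Then (4b+2)^4 + 2(4b+2)^3 - (4b+2)^2 + 6(4b+2) - 8 = 256b^4 + 640b^3 + 560b^2 + 232b + 32 = 4(64b^4 + 160b^3 + 140b^2 + 58b + 8).

4(64b^4 + 160b^3 + 140b^2 + 58b + 8)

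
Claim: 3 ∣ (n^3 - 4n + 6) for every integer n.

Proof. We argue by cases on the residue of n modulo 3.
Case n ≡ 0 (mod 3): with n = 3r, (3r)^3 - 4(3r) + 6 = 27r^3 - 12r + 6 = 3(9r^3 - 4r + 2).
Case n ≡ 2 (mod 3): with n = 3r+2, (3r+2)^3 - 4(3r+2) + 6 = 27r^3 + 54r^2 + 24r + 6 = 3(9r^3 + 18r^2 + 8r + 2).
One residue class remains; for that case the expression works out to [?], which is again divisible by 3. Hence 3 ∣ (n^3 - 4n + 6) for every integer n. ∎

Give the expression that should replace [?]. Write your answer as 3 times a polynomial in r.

3(9r^3 + 9r^2 - r + 1)

The residues treated are {0, 2}, so the missing case is n ≡ 1 (mod 3); write n = 3r+1.
Then (3r+1)^3 - 4(3r+1) + 6 = 27r^3 + 27r^2 - 3r + 3 = 3(9r^3 + 9r^2 - r + 1).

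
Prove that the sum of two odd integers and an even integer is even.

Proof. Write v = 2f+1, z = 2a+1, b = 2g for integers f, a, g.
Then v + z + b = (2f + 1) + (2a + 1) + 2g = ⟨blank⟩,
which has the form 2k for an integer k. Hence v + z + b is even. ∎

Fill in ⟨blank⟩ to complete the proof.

Expanding: (2f + 1) + (2a + 1) + 2g = 2a + 2f + 2g + 2.
Every term is even; pulling out the factor of 2 gives 2(a + f + g + 1).

2(a + f + g + 1)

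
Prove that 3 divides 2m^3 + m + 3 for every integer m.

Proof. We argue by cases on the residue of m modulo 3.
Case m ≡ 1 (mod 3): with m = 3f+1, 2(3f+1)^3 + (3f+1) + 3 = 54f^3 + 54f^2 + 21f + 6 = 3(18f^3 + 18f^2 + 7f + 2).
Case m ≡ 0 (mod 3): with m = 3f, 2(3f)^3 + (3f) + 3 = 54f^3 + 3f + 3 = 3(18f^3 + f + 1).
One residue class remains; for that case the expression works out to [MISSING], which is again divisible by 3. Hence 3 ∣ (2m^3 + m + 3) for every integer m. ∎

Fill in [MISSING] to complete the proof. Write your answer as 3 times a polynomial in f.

3(18f^3 + 36f^2 + 25f + 7)

Only m ≡ 2 (mod 3) is unaccounted for. Put m = 3f+2:
2(3f+2)^3 + (3f+2) + 3 expands to 54f^3 + 108f^2 + 75f + 21,
and factoring out 3 leaves 3(18f^3 + 36f^2 + 25f + 7).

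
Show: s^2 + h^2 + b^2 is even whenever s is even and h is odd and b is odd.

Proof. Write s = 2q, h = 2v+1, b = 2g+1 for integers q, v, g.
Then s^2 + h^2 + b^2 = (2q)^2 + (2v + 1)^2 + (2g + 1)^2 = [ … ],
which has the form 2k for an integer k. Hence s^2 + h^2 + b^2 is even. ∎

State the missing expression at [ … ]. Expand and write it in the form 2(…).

Expanding: (2q)^2 + (2v + 1)^2 + (2g + 1)^2 = 4g^2 + 4g + 4q^2 + 4v^2 + 4v + 2.
Every term is even; pulling out the factor of 2 gives 2(2g^2 + 2g + 2q^2 + 2v^2 + 2v + 1).

2(2g^2 + 2g + 2q^2 + 2v^2 + 2v + 1)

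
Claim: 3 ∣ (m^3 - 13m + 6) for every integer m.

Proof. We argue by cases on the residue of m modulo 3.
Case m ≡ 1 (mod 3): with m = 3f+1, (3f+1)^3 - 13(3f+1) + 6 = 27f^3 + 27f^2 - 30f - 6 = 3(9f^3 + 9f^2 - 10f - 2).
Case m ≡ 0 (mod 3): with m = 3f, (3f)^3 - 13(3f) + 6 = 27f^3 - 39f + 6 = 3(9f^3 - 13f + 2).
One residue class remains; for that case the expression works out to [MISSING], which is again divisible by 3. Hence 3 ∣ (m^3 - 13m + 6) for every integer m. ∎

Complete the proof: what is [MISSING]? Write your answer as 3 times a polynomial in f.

The residues treated are {1, 0}, so the missing case is m ≡ 2 (mod 3); write m = 3f+2.
Then (3f+2)^3 - 13(3f+2) + 6 = 27f^3 + 54f^2 - 3f - 12 = 3(9f^3 + 18f^2 - f - 4).

3(9f^3 + 18f^2 - f - 4)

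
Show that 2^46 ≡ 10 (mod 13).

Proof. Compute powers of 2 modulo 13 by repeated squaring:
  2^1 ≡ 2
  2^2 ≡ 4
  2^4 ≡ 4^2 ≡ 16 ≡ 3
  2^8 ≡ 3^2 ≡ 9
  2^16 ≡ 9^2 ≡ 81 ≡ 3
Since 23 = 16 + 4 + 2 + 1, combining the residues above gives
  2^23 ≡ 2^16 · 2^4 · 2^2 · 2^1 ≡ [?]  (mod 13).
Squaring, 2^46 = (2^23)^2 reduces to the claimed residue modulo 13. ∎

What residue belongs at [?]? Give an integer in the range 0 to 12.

Multiply the listed residues: 3 · 3 · 4 · 2 = 9 → 36 → 72.
Reducing modulo 13: 72 = 5·13 + 7, so 2^23 ≡ 7.

7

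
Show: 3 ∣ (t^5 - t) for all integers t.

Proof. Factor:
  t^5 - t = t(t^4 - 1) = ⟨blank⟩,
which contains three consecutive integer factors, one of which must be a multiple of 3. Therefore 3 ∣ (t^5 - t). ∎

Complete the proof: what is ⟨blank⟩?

t^4 - 1 = (t^2 - 1)(t^2 + 1), and t^2 - 1 = (t-1)(t+1).
So t(t^4 - 1) = (t - 1)t(t + 1)(t^2 + 1).

(t - 1)t(t + 1)(t^2 + 1)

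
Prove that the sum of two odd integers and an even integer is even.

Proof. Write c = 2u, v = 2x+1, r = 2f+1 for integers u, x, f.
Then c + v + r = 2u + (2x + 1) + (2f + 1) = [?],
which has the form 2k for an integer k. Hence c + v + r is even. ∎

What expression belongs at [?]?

Expanding: 2u + (2x + 1) + (2f + 1) = 2f + 2u + 2x + 2.
Every term is even; pulling out the factor of 2 gives 2(f + u + x + 1).

2(f + u + x + 1)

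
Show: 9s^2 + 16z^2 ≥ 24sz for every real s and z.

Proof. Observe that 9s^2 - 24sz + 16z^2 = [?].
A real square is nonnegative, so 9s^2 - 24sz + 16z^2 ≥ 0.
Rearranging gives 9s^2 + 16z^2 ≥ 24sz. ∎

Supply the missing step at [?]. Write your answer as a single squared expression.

The leading and trailing coefficients are 3^2 and 4^2, and 24 = 2·3·4, so the trinomial is (3s - 4z)^2.
Hence 9s^2 - 24sz + 16z^2 ≥ 0.

(3s - 4z)^2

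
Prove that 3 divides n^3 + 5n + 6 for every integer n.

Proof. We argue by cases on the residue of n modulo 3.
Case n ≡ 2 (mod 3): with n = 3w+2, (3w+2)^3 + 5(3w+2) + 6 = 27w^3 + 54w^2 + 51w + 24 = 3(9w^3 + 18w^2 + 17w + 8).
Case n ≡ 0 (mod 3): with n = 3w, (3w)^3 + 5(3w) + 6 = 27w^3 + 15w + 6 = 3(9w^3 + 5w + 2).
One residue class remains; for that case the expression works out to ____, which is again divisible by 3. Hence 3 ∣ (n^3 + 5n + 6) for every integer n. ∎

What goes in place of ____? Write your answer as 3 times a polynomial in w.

3(9w^3 + 9w^2 + 8w + 4)

The residues treated are {2, 0}, so the missing case is n ≡ 1 (mod 3); write n = 3w+1.
Then (3w+1)^3 + 5(3w+1) + 6 = 27w^3 + 27w^2 + 24w + 12 = 3(9w^3 + 9w^2 + 8w + 4).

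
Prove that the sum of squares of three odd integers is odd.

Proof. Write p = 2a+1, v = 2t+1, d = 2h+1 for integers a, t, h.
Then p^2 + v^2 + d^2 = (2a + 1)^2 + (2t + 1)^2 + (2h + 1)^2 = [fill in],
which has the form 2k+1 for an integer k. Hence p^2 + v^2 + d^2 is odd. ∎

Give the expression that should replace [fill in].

2(2a^2 + 2a + 2h^2 + 2h + 2t^2 + 2t + 1) + 1

(2a + 1)^2 + (2t + 1)^2 + (2h + 1)^2 = 4a^2 + 4a + 4h^2 + 4h + 4t^2 + 4t + 3
= 2(2a^2 + 2a + 2h^2 + 2h + 2t^2 + 2t + 1) + 1.
Since 2a^2 + 2a + 2h^2 + 2h + 2t^2 + 2t + 1 is an integer, the sum of squares is of the form 2k+1 for an integer k.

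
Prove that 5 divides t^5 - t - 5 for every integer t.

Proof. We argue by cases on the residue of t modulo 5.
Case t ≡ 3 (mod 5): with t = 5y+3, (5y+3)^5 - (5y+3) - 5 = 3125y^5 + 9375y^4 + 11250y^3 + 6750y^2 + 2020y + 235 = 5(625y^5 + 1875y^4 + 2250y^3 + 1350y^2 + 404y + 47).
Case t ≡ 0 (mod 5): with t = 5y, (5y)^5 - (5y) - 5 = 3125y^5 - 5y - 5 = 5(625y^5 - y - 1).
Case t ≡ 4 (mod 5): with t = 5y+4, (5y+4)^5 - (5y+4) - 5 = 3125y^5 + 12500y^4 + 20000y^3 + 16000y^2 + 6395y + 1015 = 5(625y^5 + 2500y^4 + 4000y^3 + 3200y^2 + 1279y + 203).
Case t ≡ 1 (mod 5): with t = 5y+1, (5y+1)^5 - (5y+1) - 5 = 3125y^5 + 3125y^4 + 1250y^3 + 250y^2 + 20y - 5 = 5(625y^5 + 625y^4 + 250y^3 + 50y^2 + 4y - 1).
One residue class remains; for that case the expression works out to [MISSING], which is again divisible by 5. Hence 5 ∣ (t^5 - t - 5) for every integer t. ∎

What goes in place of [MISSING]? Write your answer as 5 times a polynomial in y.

The residues treated are {3, 0, 4, 1}, so the missing case is t ≡ 2 (mod 5); write t = 5y+2.
Then (5y+2)^5 - (5y+2) - 5 = 3125y^5 + 6250y^4 + 5000y^3 + 2000y^2 + 395y + 25 = 5(625y^5 + 1250y^4 + 1000y^3 + 400y^2 + 79y + 5).

5(625y^5 + 1250y^4 + 1000y^3 + 400y^2 + 79y + 5)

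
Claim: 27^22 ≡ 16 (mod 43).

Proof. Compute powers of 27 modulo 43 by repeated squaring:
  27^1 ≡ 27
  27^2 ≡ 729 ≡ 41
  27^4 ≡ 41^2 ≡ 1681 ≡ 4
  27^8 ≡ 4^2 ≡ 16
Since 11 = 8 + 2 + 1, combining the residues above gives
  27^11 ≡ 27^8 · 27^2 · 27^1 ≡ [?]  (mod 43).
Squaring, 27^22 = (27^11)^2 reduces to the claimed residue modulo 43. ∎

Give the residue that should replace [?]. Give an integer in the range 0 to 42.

Multiply the listed residues: 16 · 41 · 27 = 656 → 17712.
Reducing modulo 43: 17712 = 411·43 + 39, so 27^11 ≡ 39.

39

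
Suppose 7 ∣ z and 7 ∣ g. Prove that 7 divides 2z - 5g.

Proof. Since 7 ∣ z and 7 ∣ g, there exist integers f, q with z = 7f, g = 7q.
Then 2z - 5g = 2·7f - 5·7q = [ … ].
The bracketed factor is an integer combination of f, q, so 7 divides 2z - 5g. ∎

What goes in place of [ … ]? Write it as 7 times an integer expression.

7(2f - 5q)

Each term has a factor of 7: 2·7f - 5·7q = 7·(2f - 5q).
Since 2f - 5q is an integer, 7 ∣ (2z - 5g).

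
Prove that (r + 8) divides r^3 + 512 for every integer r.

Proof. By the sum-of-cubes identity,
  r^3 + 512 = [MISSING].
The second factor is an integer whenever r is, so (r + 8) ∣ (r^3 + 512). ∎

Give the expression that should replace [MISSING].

(r + 8)(r^2 - 8r + 64)

Polynomial division of r^3 + 512 by r + 8 leaves remainder 0 and quotient r^2 - 8r + 64.
Hence r^3 + 512 = (r + 8)(r^2 - 8r + 64).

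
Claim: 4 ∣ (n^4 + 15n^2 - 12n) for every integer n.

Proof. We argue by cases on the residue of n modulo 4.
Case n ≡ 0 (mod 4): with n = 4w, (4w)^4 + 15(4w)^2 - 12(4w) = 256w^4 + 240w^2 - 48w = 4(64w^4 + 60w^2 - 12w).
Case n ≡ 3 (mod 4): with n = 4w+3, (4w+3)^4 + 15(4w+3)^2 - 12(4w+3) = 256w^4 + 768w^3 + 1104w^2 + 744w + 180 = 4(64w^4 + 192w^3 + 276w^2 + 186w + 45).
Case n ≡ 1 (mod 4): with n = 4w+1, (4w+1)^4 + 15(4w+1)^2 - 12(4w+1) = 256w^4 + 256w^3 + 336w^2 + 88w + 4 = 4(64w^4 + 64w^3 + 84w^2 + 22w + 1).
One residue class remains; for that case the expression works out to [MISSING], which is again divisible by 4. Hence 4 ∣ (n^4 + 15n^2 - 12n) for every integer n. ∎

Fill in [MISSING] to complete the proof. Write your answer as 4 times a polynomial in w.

The residues treated are {0, 3, 1}, so the missing case is n ≡ 2 (mod 4); write n = 4w+2.
Then (4w+2)^4 + 15(4w+2)^2 - 12(4w+2) = 256w^4 + 512w^3 + 624w^2 + 320w + 52 = 4(64w^4 + 128w^3 + 156w^2 + 80w + 13).

4(64w^4 + 128w^3 + 156w^2 + 80w + 13)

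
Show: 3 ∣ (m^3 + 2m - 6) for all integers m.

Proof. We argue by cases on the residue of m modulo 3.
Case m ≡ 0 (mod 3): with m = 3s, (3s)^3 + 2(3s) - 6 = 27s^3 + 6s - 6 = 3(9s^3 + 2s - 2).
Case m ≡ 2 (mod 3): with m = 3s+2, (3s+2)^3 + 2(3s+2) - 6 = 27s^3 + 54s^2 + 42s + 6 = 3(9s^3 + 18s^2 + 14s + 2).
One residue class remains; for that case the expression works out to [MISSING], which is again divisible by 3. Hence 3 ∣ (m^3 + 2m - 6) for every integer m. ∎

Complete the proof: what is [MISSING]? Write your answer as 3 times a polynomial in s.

3(9s^3 + 9s^2 + 5s - 1)

The residues treated are {0, 2}, so the missing case is m ≡ 1 (mod 3); write m = 3s+1.
Then (3s+1)^3 + 2(3s+1) - 6 = 27s^3 + 27s^2 + 15s - 3 = 3(9s^3 + 9s^2 + 5s - 1).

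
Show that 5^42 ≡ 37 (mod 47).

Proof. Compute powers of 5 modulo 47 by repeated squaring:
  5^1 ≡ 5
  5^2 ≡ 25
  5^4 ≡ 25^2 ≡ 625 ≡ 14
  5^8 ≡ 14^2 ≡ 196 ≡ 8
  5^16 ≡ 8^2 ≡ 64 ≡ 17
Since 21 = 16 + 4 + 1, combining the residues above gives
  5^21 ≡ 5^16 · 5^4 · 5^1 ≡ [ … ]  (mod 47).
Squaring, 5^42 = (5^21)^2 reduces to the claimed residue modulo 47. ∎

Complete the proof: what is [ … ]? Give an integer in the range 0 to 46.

15

5^16 · 5^4 · 5^1 ≡ 17 · 14 · 5 = 1190.
1190 mod 47 = 15, so 5^21 ≡ 15 (mod 47).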